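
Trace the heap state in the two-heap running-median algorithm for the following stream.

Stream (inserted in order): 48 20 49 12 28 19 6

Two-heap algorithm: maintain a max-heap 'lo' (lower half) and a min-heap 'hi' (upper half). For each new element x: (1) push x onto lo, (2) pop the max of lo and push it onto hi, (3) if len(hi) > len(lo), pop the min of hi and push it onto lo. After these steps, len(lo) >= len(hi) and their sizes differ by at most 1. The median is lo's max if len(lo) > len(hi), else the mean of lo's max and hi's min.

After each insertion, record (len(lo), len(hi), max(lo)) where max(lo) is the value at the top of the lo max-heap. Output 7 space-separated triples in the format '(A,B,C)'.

Answer: (1,0,48) (1,1,20) (2,1,48) (2,2,20) (3,2,28) (3,3,20) (4,3,20)

Derivation:
Step 1: insert 48 -> lo=[48] hi=[] -> (len(lo)=1, len(hi)=0, max(lo)=48)
Step 2: insert 20 -> lo=[20] hi=[48] -> (len(lo)=1, len(hi)=1, max(lo)=20)
Step 3: insert 49 -> lo=[20, 48] hi=[49] -> (len(lo)=2, len(hi)=1, max(lo)=48)
Step 4: insert 12 -> lo=[12, 20] hi=[48, 49] -> (len(lo)=2, len(hi)=2, max(lo)=20)
Step 5: insert 28 -> lo=[12, 20, 28] hi=[48, 49] -> (len(lo)=3, len(hi)=2, max(lo)=28)
Step 6: insert 19 -> lo=[12, 19, 20] hi=[28, 48, 49] -> (len(lo)=3, len(hi)=3, max(lo)=20)
Step 7: insert 6 -> lo=[6, 12, 19, 20] hi=[28, 48, 49] -> (len(lo)=4, len(hi)=3, max(lo)=20)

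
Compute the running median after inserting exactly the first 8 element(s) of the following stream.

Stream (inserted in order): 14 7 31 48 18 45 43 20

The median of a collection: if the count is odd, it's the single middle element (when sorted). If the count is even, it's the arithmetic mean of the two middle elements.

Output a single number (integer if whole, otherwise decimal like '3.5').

Answer: 25.5

Derivation:
Step 1: insert 14 -> lo=[14] (size 1, max 14) hi=[] (size 0) -> median=14
Step 2: insert 7 -> lo=[7] (size 1, max 7) hi=[14] (size 1, min 14) -> median=10.5
Step 3: insert 31 -> lo=[7, 14] (size 2, max 14) hi=[31] (size 1, min 31) -> median=14
Step 4: insert 48 -> lo=[7, 14] (size 2, max 14) hi=[31, 48] (size 2, min 31) -> median=22.5
Step 5: insert 18 -> lo=[7, 14, 18] (size 3, max 18) hi=[31, 48] (size 2, min 31) -> median=18
Step 6: insert 45 -> lo=[7, 14, 18] (size 3, max 18) hi=[31, 45, 48] (size 3, min 31) -> median=24.5
Step 7: insert 43 -> lo=[7, 14, 18, 31] (size 4, max 31) hi=[43, 45, 48] (size 3, min 43) -> median=31
Step 8: insert 20 -> lo=[7, 14, 18, 20] (size 4, max 20) hi=[31, 43, 45, 48] (size 4, min 31) -> median=25.5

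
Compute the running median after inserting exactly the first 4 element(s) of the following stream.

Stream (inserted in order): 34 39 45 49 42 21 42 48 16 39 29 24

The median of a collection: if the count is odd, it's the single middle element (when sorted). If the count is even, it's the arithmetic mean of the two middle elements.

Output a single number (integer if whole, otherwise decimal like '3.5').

Answer: 42

Derivation:
Step 1: insert 34 -> lo=[34] (size 1, max 34) hi=[] (size 0) -> median=34
Step 2: insert 39 -> lo=[34] (size 1, max 34) hi=[39] (size 1, min 39) -> median=36.5
Step 3: insert 45 -> lo=[34, 39] (size 2, max 39) hi=[45] (size 1, min 45) -> median=39
Step 4: insert 49 -> lo=[34, 39] (size 2, max 39) hi=[45, 49] (size 2, min 45) -> median=42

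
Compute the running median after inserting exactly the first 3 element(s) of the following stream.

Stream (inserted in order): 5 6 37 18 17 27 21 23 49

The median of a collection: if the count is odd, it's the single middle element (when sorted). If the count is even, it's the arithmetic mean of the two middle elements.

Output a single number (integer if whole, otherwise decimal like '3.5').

Step 1: insert 5 -> lo=[5] (size 1, max 5) hi=[] (size 0) -> median=5
Step 2: insert 6 -> lo=[5] (size 1, max 5) hi=[6] (size 1, min 6) -> median=5.5
Step 3: insert 37 -> lo=[5, 6] (size 2, max 6) hi=[37] (size 1, min 37) -> median=6

Answer: 6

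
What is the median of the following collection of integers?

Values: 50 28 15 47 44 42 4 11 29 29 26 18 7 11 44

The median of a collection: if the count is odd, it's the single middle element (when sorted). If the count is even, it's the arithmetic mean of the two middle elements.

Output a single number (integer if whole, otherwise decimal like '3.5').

Answer: 28

Derivation:
Step 1: insert 50 -> lo=[50] (size 1, max 50) hi=[] (size 0) -> median=50
Step 2: insert 28 -> lo=[28] (size 1, max 28) hi=[50] (size 1, min 50) -> median=39
Step 3: insert 15 -> lo=[15, 28] (size 2, max 28) hi=[50] (size 1, min 50) -> median=28
Step 4: insert 47 -> lo=[15, 28] (size 2, max 28) hi=[47, 50] (size 2, min 47) -> median=37.5
Step 5: insert 44 -> lo=[15, 28, 44] (size 3, max 44) hi=[47, 50] (size 2, min 47) -> median=44
Step 6: insert 42 -> lo=[15, 28, 42] (size 3, max 42) hi=[44, 47, 50] (size 3, min 44) -> median=43
Step 7: insert 4 -> lo=[4, 15, 28, 42] (size 4, max 42) hi=[44, 47, 50] (size 3, min 44) -> median=42
Step 8: insert 11 -> lo=[4, 11, 15, 28] (size 4, max 28) hi=[42, 44, 47, 50] (size 4, min 42) -> median=35
Step 9: insert 29 -> lo=[4, 11, 15, 28, 29] (size 5, max 29) hi=[42, 44, 47, 50] (size 4, min 42) -> median=29
Step 10: insert 29 -> lo=[4, 11, 15, 28, 29] (size 5, max 29) hi=[29, 42, 44, 47, 50] (size 5, min 29) -> median=29
Step 11: insert 26 -> lo=[4, 11, 15, 26, 28, 29] (size 6, max 29) hi=[29, 42, 44, 47, 50] (size 5, min 29) -> median=29
Step 12: insert 18 -> lo=[4, 11, 15, 18, 26, 28] (size 6, max 28) hi=[29, 29, 42, 44, 47, 50] (size 6, min 29) -> median=28.5
Step 13: insert 7 -> lo=[4, 7, 11, 15, 18, 26, 28] (size 7, max 28) hi=[29, 29, 42, 44, 47, 50] (size 6, min 29) -> median=28
Step 14: insert 11 -> lo=[4, 7, 11, 11, 15, 18, 26] (size 7, max 26) hi=[28, 29, 29, 42, 44, 47, 50] (size 7, min 28) -> median=27
Step 15: insert 44 -> lo=[4, 7, 11, 11, 15, 18, 26, 28] (size 8, max 28) hi=[29, 29, 42, 44, 44, 47, 50] (size 7, min 29) -> median=28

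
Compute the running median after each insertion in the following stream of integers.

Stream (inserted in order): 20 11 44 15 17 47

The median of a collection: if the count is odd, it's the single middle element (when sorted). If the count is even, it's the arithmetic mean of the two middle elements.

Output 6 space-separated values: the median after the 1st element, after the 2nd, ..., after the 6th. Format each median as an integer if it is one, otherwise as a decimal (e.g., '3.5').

Answer: 20 15.5 20 17.5 17 18.5

Derivation:
Step 1: insert 20 -> lo=[20] (size 1, max 20) hi=[] (size 0) -> median=20
Step 2: insert 11 -> lo=[11] (size 1, max 11) hi=[20] (size 1, min 20) -> median=15.5
Step 3: insert 44 -> lo=[11, 20] (size 2, max 20) hi=[44] (size 1, min 44) -> median=20
Step 4: insert 15 -> lo=[11, 15] (size 2, max 15) hi=[20, 44] (size 2, min 20) -> median=17.5
Step 5: insert 17 -> lo=[11, 15, 17] (size 3, max 17) hi=[20, 44] (size 2, min 20) -> median=17
Step 6: insert 47 -> lo=[11, 15, 17] (size 3, max 17) hi=[20, 44, 47] (size 3, min 20) -> median=18.5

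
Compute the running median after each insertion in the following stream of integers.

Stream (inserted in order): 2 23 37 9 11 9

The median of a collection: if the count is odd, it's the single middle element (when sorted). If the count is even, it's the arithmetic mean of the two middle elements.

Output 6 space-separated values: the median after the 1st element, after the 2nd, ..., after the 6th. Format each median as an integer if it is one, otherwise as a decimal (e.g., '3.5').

Answer: 2 12.5 23 16 11 10

Derivation:
Step 1: insert 2 -> lo=[2] (size 1, max 2) hi=[] (size 0) -> median=2
Step 2: insert 23 -> lo=[2] (size 1, max 2) hi=[23] (size 1, min 23) -> median=12.5
Step 3: insert 37 -> lo=[2, 23] (size 2, max 23) hi=[37] (size 1, min 37) -> median=23
Step 4: insert 9 -> lo=[2, 9] (size 2, max 9) hi=[23, 37] (size 2, min 23) -> median=16
Step 5: insert 11 -> lo=[2, 9, 11] (size 3, max 11) hi=[23, 37] (size 2, min 23) -> median=11
Step 6: insert 9 -> lo=[2, 9, 9] (size 3, max 9) hi=[11, 23, 37] (size 3, min 11) -> median=10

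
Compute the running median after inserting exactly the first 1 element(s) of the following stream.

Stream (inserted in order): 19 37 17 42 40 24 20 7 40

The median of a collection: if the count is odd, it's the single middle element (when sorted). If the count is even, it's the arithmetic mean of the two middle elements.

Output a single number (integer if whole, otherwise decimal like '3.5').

Step 1: insert 19 -> lo=[19] (size 1, max 19) hi=[] (size 0) -> median=19

Answer: 19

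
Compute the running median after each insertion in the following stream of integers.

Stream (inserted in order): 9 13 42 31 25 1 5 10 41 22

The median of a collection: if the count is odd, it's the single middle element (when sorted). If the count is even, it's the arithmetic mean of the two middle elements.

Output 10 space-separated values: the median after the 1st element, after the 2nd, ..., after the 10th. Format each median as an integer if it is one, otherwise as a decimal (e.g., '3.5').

Step 1: insert 9 -> lo=[9] (size 1, max 9) hi=[] (size 0) -> median=9
Step 2: insert 13 -> lo=[9] (size 1, max 9) hi=[13] (size 1, min 13) -> median=11
Step 3: insert 42 -> lo=[9, 13] (size 2, max 13) hi=[42] (size 1, min 42) -> median=13
Step 4: insert 31 -> lo=[9, 13] (size 2, max 13) hi=[31, 42] (size 2, min 31) -> median=22
Step 5: insert 25 -> lo=[9, 13, 25] (size 3, max 25) hi=[31, 42] (size 2, min 31) -> median=25
Step 6: insert 1 -> lo=[1, 9, 13] (size 3, max 13) hi=[25, 31, 42] (size 3, min 25) -> median=19
Step 7: insert 5 -> lo=[1, 5, 9, 13] (size 4, max 13) hi=[25, 31, 42] (size 3, min 25) -> median=13
Step 8: insert 10 -> lo=[1, 5, 9, 10] (size 4, max 10) hi=[13, 25, 31, 42] (size 4, min 13) -> median=11.5
Step 9: insert 41 -> lo=[1, 5, 9, 10, 13] (size 5, max 13) hi=[25, 31, 41, 42] (size 4, min 25) -> median=13
Step 10: insert 22 -> lo=[1, 5, 9, 10, 13] (size 5, max 13) hi=[22, 25, 31, 41, 42] (size 5, min 22) -> median=17.5

Answer: 9 11 13 22 25 19 13 11.5 13 17.5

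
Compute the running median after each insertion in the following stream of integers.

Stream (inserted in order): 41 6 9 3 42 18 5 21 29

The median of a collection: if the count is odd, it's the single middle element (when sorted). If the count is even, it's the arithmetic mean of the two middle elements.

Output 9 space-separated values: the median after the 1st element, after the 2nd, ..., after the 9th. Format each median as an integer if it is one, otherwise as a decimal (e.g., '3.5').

Answer: 41 23.5 9 7.5 9 13.5 9 13.5 18

Derivation:
Step 1: insert 41 -> lo=[41] (size 1, max 41) hi=[] (size 0) -> median=41
Step 2: insert 6 -> lo=[6] (size 1, max 6) hi=[41] (size 1, min 41) -> median=23.5
Step 3: insert 9 -> lo=[6, 9] (size 2, max 9) hi=[41] (size 1, min 41) -> median=9
Step 4: insert 3 -> lo=[3, 6] (size 2, max 6) hi=[9, 41] (size 2, min 9) -> median=7.5
Step 5: insert 42 -> lo=[3, 6, 9] (size 3, max 9) hi=[41, 42] (size 2, min 41) -> median=9
Step 6: insert 18 -> lo=[3, 6, 9] (size 3, max 9) hi=[18, 41, 42] (size 3, min 18) -> median=13.5
Step 7: insert 5 -> lo=[3, 5, 6, 9] (size 4, max 9) hi=[18, 41, 42] (size 3, min 18) -> median=9
Step 8: insert 21 -> lo=[3, 5, 6, 9] (size 4, max 9) hi=[18, 21, 41, 42] (size 4, min 18) -> median=13.5
Step 9: insert 29 -> lo=[3, 5, 6, 9, 18] (size 5, max 18) hi=[21, 29, 41, 42] (size 4, min 21) -> median=18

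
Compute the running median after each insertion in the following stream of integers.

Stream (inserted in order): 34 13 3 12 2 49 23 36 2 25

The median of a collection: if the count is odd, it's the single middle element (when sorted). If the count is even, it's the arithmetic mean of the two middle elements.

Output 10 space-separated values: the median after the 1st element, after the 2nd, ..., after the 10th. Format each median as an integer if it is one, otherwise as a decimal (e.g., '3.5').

Answer: 34 23.5 13 12.5 12 12.5 13 18 13 18

Derivation:
Step 1: insert 34 -> lo=[34] (size 1, max 34) hi=[] (size 0) -> median=34
Step 2: insert 13 -> lo=[13] (size 1, max 13) hi=[34] (size 1, min 34) -> median=23.5
Step 3: insert 3 -> lo=[3, 13] (size 2, max 13) hi=[34] (size 1, min 34) -> median=13
Step 4: insert 12 -> lo=[3, 12] (size 2, max 12) hi=[13, 34] (size 2, min 13) -> median=12.5
Step 5: insert 2 -> lo=[2, 3, 12] (size 3, max 12) hi=[13, 34] (size 2, min 13) -> median=12
Step 6: insert 49 -> lo=[2, 3, 12] (size 3, max 12) hi=[13, 34, 49] (size 3, min 13) -> median=12.5
Step 7: insert 23 -> lo=[2, 3, 12, 13] (size 4, max 13) hi=[23, 34, 49] (size 3, min 23) -> median=13
Step 8: insert 36 -> lo=[2, 3, 12, 13] (size 4, max 13) hi=[23, 34, 36, 49] (size 4, min 23) -> median=18
Step 9: insert 2 -> lo=[2, 2, 3, 12, 13] (size 5, max 13) hi=[23, 34, 36, 49] (size 4, min 23) -> median=13
Step 10: insert 25 -> lo=[2, 2, 3, 12, 13] (size 5, max 13) hi=[23, 25, 34, 36, 49] (size 5, min 23) -> median=18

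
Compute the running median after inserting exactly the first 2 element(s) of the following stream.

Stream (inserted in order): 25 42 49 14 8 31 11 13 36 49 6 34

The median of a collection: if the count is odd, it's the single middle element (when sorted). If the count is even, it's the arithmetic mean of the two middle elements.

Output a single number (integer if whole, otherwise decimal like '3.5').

Answer: 33.5

Derivation:
Step 1: insert 25 -> lo=[25] (size 1, max 25) hi=[] (size 0) -> median=25
Step 2: insert 42 -> lo=[25] (size 1, max 25) hi=[42] (size 1, min 42) -> median=33.5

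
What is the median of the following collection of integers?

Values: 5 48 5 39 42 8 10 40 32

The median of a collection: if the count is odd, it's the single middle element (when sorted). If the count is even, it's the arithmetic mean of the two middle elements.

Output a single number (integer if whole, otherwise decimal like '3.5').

Answer: 32

Derivation:
Step 1: insert 5 -> lo=[5] (size 1, max 5) hi=[] (size 0) -> median=5
Step 2: insert 48 -> lo=[5] (size 1, max 5) hi=[48] (size 1, min 48) -> median=26.5
Step 3: insert 5 -> lo=[5, 5] (size 2, max 5) hi=[48] (size 1, min 48) -> median=5
Step 4: insert 39 -> lo=[5, 5] (size 2, max 5) hi=[39, 48] (size 2, min 39) -> median=22
Step 5: insert 42 -> lo=[5, 5, 39] (size 3, max 39) hi=[42, 48] (size 2, min 42) -> median=39
Step 6: insert 8 -> lo=[5, 5, 8] (size 3, max 8) hi=[39, 42, 48] (size 3, min 39) -> median=23.5
Step 7: insert 10 -> lo=[5, 5, 8, 10] (size 4, max 10) hi=[39, 42, 48] (size 3, min 39) -> median=10
Step 8: insert 40 -> lo=[5, 5, 8, 10] (size 4, max 10) hi=[39, 40, 42, 48] (size 4, min 39) -> median=24.5
Step 9: insert 32 -> lo=[5, 5, 8, 10, 32] (size 5, max 32) hi=[39, 40, 42, 48] (size 4, min 39) -> median=32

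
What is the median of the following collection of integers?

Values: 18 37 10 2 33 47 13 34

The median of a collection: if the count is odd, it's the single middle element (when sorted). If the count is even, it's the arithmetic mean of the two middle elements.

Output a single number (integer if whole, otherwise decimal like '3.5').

Step 1: insert 18 -> lo=[18] (size 1, max 18) hi=[] (size 0) -> median=18
Step 2: insert 37 -> lo=[18] (size 1, max 18) hi=[37] (size 1, min 37) -> median=27.5
Step 3: insert 10 -> lo=[10, 18] (size 2, max 18) hi=[37] (size 1, min 37) -> median=18
Step 4: insert 2 -> lo=[2, 10] (size 2, max 10) hi=[18, 37] (size 2, min 18) -> median=14
Step 5: insert 33 -> lo=[2, 10, 18] (size 3, max 18) hi=[33, 37] (size 2, min 33) -> median=18
Step 6: insert 47 -> lo=[2, 10, 18] (size 3, max 18) hi=[33, 37, 47] (size 3, min 33) -> median=25.5
Step 7: insert 13 -> lo=[2, 10, 13, 18] (size 4, max 18) hi=[33, 37, 47] (size 3, min 33) -> median=18
Step 8: insert 34 -> lo=[2, 10, 13, 18] (size 4, max 18) hi=[33, 34, 37, 47] (size 4, min 33) -> median=25.5

Answer: 25.5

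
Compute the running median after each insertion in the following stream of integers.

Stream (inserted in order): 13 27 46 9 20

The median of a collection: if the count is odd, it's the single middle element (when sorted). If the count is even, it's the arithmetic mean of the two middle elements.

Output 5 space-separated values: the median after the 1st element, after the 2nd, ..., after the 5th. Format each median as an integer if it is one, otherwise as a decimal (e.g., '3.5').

Step 1: insert 13 -> lo=[13] (size 1, max 13) hi=[] (size 0) -> median=13
Step 2: insert 27 -> lo=[13] (size 1, max 13) hi=[27] (size 1, min 27) -> median=20
Step 3: insert 46 -> lo=[13, 27] (size 2, max 27) hi=[46] (size 1, min 46) -> median=27
Step 4: insert 9 -> lo=[9, 13] (size 2, max 13) hi=[27, 46] (size 2, min 27) -> median=20
Step 5: insert 20 -> lo=[9, 13, 20] (size 3, max 20) hi=[27, 46] (size 2, min 27) -> median=20

Answer: 13 20 27 20 20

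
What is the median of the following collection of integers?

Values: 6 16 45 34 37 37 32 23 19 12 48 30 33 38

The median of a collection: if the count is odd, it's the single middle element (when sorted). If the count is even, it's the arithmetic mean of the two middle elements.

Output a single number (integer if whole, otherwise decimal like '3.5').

Step 1: insert 6 -> lo=[6] (size 1, max 6) hi=[] (size 0) -> median=6
Step 2: insert 16 -> lo=[6] (size 1, max 6) hi=[16] (size 1, min 16) -> median=11
Step 3: insert 45 -> lo=[6, 16] (size 2, max 16) hi=[45] (size 1, min 45) -> median=16
Step 4: insert 34 -> lo=[6, 16] (size 2, max 16) hi=[34, 45] (size 2, min 34) -> median=25
Step 5: insert 37 -> lo=[6, 16, 34] (size 3, max 34) hi=[37, 45] (size 2, min 37) -> median=34
Step 6: insert 37 -> lo=[6, 16, 34] (size 3, max 34) hi=[37, 37, 45] (size 3, min 37) -> median=35.5
Step 7: insert 32 -> lo=[6, 16, 32, 34] (size 4, max 34) hi=[37, 37, 45] (size 3, min 37) -> median=34
Step 8: insert 23 -> lo=[6, 16, 23, 32] (size 4, max 32) hi=[34, 37, 37, 45] (size 4, min 34) -> median=33
Step 9: insert 19 -> lo=[6, 16, 19, 23, 32] (size 5, max 32) hi=[34, 37, 37, 45] (size 4, min 34) -> median=32
Step 10: insert 12 -> lo=[6, 12, 16, 19, 23] (size 5, max 23) hi=[32, 34, 37, 37, 45] (size 5, min 32) -> median=27.5
Step 11: insert 48 -> lo=[6, 12, 16, 19, 23, 32] (size 6, max 32) hi=[34, 37, 37, 45, 48] (size 5, min 34) -> median=32
Step 12: insert 30 -> lo=[6, 12, 16, 19, 23, 30] (size 6, max 30) hi=[32, 34, 37, 37, 45, 48] (size 6, min 32) -> median=31
Step 13: insert 33 -> lo=[6, 12, 16, 19, 23, 30, 32] (size 7, max 32) hi=[33, 34, 37, 37, 45, 48] (size 6, min 33) -> median=32
Step 14: insert 38 -> lo=[6, 12, 16, 19, 23, 30, 32] (size 7, max 32) hi=[33, 34, 37, 37, 38, 45, 48] (size 7, min 33) -> median=32.5

Answer: 32.5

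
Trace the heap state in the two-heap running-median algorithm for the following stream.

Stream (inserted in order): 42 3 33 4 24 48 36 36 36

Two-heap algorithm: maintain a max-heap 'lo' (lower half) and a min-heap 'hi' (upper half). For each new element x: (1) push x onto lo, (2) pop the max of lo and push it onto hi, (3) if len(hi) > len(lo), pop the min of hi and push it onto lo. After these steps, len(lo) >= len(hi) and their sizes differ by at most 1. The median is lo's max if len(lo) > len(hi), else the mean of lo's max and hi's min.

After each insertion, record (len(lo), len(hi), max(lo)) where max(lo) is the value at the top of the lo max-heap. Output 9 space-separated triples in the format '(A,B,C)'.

Answer: (1,0,42) (1,1,3) (2,1,33) (2,2,4) (3,2,24) (3,3,24) (4,3,33) (4,4,33) (5,4,36)

Derivation:
Step 1: insert 42 -> lo=[42] hi=[] -> (len(lo)=1, len(hi)=0, max(lo)=42)
Step 2: insert 3 -> lo=[3] hi=[42] -> (len(lo)=1, len(hi)=1, max(lo)=3)
Step 3: insert 33 -> lo=[3, 33] hi=[42] -> (len(lo)=2, len(hi)=1, max(lo)=33)
Step 4: insert 4 -> lo=[3, 4] hi=[33, 42] -> (len(lo)=2, len(hi)=2, max(lo)=4)
Step 5: insert 24 -> lo=[3, 4, 24] hi=[33, 42] -> (len(lo)=3, len(hi)=2, max(lo)=24)
Step 6: insert 48 -> lo=[3, 4, 24] hi=[33, 42, 48] -> (len(lo)=3, len(hi)=3, max(lo)=24)
Step 7: insert 36 -> lo=[3, 4, 24, 33] hi=[36, 42, 48] -> (len(lo)=4, len(hi)=3, max(lo)=33)
Step 8: insert 36 -> lo=[3, 4, 24, 33] hi=[36, 36, 42, 48] -> (len(lo)=4, len(hi)=4, max(lo)=33)
Step 9: insert 36 -> lo=[3, 4, 24, 33, 36] hi=[36, 36, 42, 48] -> (len(lo)=5, len(hi)=4, max(lo)=36)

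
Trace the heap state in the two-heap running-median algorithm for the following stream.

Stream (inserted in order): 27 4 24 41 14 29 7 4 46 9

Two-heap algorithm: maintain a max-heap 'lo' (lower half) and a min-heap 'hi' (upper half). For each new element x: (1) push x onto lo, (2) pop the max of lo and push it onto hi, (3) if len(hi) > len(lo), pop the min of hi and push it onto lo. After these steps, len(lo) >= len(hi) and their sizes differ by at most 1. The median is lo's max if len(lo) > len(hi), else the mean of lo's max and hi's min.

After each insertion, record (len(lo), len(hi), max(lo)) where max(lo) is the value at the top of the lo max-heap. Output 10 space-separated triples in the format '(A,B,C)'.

Answer: (1,0,27) (1,1,4) (2,1,24) (2,2,24) (3,2,24) (3,3,24) (4,3,24) (4,4,14) (5,4,24) (5,5,14)

Derivation:
Step 1: insert 27 -> lo=[27] hi=[] -> (len(lo)=1, len(hi)=0, max(lo)=27)
Step 2: insert 4 -> lo=[4] hi=[27] -> (len(lo)=1, len(hi)=1, max(lo)=4)
Step 3: insert 24 -> lo=[4, 24] hi=[27] -> (len(lo)=2, len(hi)=1, max(lo)=24)
Step 4: insert 41 -> lo=[4, 24] hi=[27, 41] -> (len(lo)=2, len(hi)=2, max(lo)=24)
Step 5: insert 14 -> lo=[4, 14, 24] hi=[27, 41] -> (len(lo)=3, len(hi)=2, max(lo)=24)
Step 6: insert 29 -> lo=[4, 14, 24] hi=[27, 29, 41] -> (len(lo)=3, len(hi)=3, max(lo)=24)
Step 7: insert 7 -> lo=[4, 7, 14, 24] hi=[27, 29, 41] -> (len(lo)=4, len(hi)=3, max(lo)=24)
Step 8: insert 4 -> lo=[4, 4, 7, 14] hi=[24, 27, 29, 41] -> (len(lo)=4, len(hi)=4, max(lo)=14)
Step 9: insert 46 -> lo=[4, 4, 7, 14, 24] hi=[27, 29, 41, 46] -> (len(lo)=5, len(hi)=4, max(lo)=24)
Step 10: insert 9 -> lo=[4, 4, 7, 9, 14] hi=[24, 27, 29, 41, 46] -> (len(lo)=5, len(hi)=5, max(lo)=14)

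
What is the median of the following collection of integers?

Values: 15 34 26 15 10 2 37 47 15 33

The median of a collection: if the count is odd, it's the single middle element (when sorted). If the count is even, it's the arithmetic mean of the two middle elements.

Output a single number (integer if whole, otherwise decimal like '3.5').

Step 1: insert 15 -> lo=[15] (size 1, max 15) hi=[] (size 0) -> median=15
Step 2: insert 34 -> lo=[15] (size 1, max 15) hi=[34] (size 1, min 34) -> median=24.5
Step 3: insert 26 -> lo=[15, 26] (size 2, max 26) hi=[34] (size 1, min 34) -> median=26
Step 4: insert 15 -> lo=[15, 15] (size 2, max 15) hi=[26, 34] (size 2, min 26) -> median=20.5
Step 5: insert 10 -> lo=[10, 15, 15] (size 3, max 15) hi=[26, 34] (size 2, min 26) -> median=15
Step 6: insert 2 -> lo=[2, 10, 15] (size 3, max 15) hi=[15, 26, 34] (size 3, min 15) -> median=15
Step 7: insert 37 -> lo=[2, 10, 15, 15] (size 4, max 15) hi=[26, 34, 37] (size 3, min 26) -> median=15
Step 8: insert 47 -> lo=[2, 10, 15, 15] (size 4, max 15) hi=[26, 34, 37, 47] (size 4, min 26) -> median=20.5
Step 9: insert 15 -> lo=[2, 10, 15, 15, 15] (size 5, max 15) hi=[26, 34, 37, 47] (size 4, min 26) -> median=15
Step 10: insert 33 -> lo=[2, 10, 15, 15, 15] (size 5, max 15) hi=[26, 33, 34, 37, 47] (size 5, min 26) -> median=20.5

Answer: 20.5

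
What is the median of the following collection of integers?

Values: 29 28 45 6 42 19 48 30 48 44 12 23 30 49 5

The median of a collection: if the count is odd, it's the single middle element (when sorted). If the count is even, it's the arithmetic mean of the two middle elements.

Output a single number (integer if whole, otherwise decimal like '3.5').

Answer: 30

Derivation:
Step 1: insert 29 -> lo=[29] (size 1, max 29) hi=[] (size 0) -> median=29
Step 2: insert 28 -> lo=[28] (size 1, max 28) hi=[29] (size 1, min 29) -> median=28.5
Step 3: insert 45 -> lo=[28, 29] (size 2, max 29) hi=[45] (size 1, min 45) -> median=29
Step 4: insert 6 -> lo=[6, 28] (size 2, max 28) hi=[29, 45] (size 2, min 29) -> median=28.5
Step 5: insert 42 -> lo=[6, 28, 29] (size 3, max 29) hi=[42, 45] (size 2, min 42) -> median=29
Step 6: insert 19 -> lo=[6, 19, 28] (size 3, max 28) hi=[29, 42, 45] (size 3, min 29) -> median=28.5
Step 7: insert 48 -> lo=[6, 19, 28, 29] (size 4, max 29) hi=[42, 45, 48] (size 3, min 42) -> median=29
Step 8: insert 30 -> lo=[6, 19, 28, 29] (size 4, max 29) hi=[30, 42, 45, 48] (size 4, min 30) -> median=29.5
Step 9: insert 48 -> lo=[6, 19, 28, 29, 30] (size 5, max 30) hi=[42, 45, 48, 48] (size 4, min 42) -> median=30
Step 10: insert 44 -> lo=[6, 19, 28, 29, 30] (size 5, max 30) hi=[42, 44, 45, 48, 48] (size 5, min 42) -> median=36
Step 11: insert 12 -> lo=[6, 12, 19, 28, 29, 30] (size 6, max 30) hi=[42, 44, 45, 48, 48] (size 5, min 42) -> median=30
Step 12: insert 23 -> lo=[6, 12, 19, 23, 28, 29] (size 6, max 29) hi=[30, 42, 44, 45, 48, 48] (size 6, min 30) -> median=29.5
Step 13: insert 30 -> lo=[6, 12, 19, 23, 28, 29, 30] (size 7, max 30) hi=[30, 42, 44, 45, 48, 48] (size 6, min 30) -> median=30
Step 14: insert 49 -> lo=[6, 12, 19, 23, 28, 29, 30] (size 7, max 30) hi=[30, 42, 44, 45, 48, 48, 49] (size 7, min 30) -> median=30
Step 15: insert 5 -> lo=[5, 6, 12, 19, 23, 28, 29, 30] (size 8, max 30) hi=[30, 42, 44, 45, 48, 48, 49] (size 7, min 30) -> median=30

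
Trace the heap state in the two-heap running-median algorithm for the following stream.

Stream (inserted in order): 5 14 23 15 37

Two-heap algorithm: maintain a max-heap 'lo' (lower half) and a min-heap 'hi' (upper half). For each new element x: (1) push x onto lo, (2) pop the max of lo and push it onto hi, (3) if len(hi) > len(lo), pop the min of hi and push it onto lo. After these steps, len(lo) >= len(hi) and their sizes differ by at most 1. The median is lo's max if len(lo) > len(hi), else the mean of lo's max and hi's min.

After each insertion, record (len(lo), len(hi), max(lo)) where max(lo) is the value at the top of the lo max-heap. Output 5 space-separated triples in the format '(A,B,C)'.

Answer: (1,0,5) (1,1,5) (2,1,14) (2,2,14) (3,2,15)

Derivation:
Step 1: insert 5 -> lo=[5] hi=[] -> (len(lo)=1, len(hi)=0, max(lo)=5)
Step 2: insert 14 -> lo=[5] hi=[14] -> (len(lo)=1, len(hi)=1, max(lo)=5)
Step 3: insert 23 -> lo=[5, 14] hi=[23] -> (len(lo)=2, len(hi)=1, max(lo)=14)
Step 4: insert 15 -> lo=[5, 14] hi=[15, 23] -> (len(lo)=2, len(hi)=2, max(lo)=14)
Step 5: insert 37 -> lo=[5, 14, 15] hi=[23, 37] -> (len(lo)=3, len(hi)=2, max(lo)=15)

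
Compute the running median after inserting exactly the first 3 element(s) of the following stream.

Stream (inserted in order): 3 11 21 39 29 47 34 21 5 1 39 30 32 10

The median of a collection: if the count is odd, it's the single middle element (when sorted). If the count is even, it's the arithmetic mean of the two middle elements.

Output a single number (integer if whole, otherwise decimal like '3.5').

Step 1: insert 3 -> lo=[3] (size 1, max 3) hi=[] (size 0) -> median=3
Step 2: insert 11 -> lo=[3] (size 1, max 3) hi=[11] (size 1, min 11) -> median=7
Step 3: insert 21 -> lo=[3, 11] (size 2, max 11) hi=[21] (size 1, min 21) -> median=11

Answer: 11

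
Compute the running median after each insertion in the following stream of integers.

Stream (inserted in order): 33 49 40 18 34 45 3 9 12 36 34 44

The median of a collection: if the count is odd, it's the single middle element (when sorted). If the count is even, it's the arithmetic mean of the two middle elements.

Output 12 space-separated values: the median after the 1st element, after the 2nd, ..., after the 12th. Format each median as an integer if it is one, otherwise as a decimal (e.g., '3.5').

Step 1: insert 33 -> lo=[33] (size 1, max 33) hi=[] (size 0) -> median=33
Step 2: insert 49 -> lo=[33] (size 1, max 33) hi=[49] (size 1, min 49) -> median=41
Step 3: insert 40 -> lo=[33, 40] (size 2, max 40) hi=[49] (size 1, min 49) -> median=40
Step 4: insert 18 -> lo=[18, 33] (size 2, max 33) hi=[40, 49] (size 2, min 40) -> median=36.5
Step 5: insert 34 -> lo=[18, 33, 34] (size 3, max 34) hi=[40, 49] (size 2, min 40) -> median=34
Step 6: insert 45 -> lo=[18, 33, 34] (size 3, max 34) hi=[40, 45, 49] (size 3, min 40) -> median=37
Step 7: insert 3 -> lo=[3, 18, 33, 34] (size 4, max 34) hi=[40, 45, 49] (size 3, min 40) -> median=34
Step 8: insert 9 -> lo=[3, 9, 18, 33] (size 4, max 33) hi=[34, 40, 45, 49] (size 4, min 34) -> median=33.5
Step 9: insert 12 -> lo=[3, 9, 12, 18, 33] (size 5, max 33) hi=[34, 40, 45, 49] (size 4, min 34) -> median=33
Step 10: insert 36 -> lo=[3, 9, 12, 18, 33] (size 5, max 33) hi=[34, 36, 40, 45, 49] (size 5, min 34) -> median=33.5
Step 11: insert 34 -> lo=[3, 9, 12, 18, 33, 34] (size 6, max 34) hi=[34, 36, 40, 45, 49] (size 5, min 34) -> median=34
Step 12: insert 44 -> lo=[3, 9, 12, 18, 33, 34] (size 6, max 34) hi=[34, 36, 40, 44, 45, 49] (size 6, min 34) -> median=34

Answer: 33 41 40 36.5 34 37 34 33.5 33 33.5 34 34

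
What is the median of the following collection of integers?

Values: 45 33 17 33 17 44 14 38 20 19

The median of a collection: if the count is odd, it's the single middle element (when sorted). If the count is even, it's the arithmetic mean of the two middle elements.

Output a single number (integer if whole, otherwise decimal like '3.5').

Answer: 26.5

Derivation:
Step 1: insert 45 -> lo=[45] (size 1, max 45) hi=[] (size 0) -> median=45
Step 2: insert 33 -> lo=[33] (size 1, max 33) hi=[45] (size 1, min 45) -> median=39
Step 3: insert 17 -> lo=[17, 33] (size 2, max 33) hi=[45] (size 1, min 45) -> median=33
Step 4: insert 33 -> lo=[17, 33] (size 2, max 33) hi=[33, 45] (size 2, min 33) -> median=33
Step 5: insert 17 -> lo=[17, 17, 33] (size 3, max 33) hi=[33, 45] (size 2, min 33) -> median=33
Step 6: insert 44 -> lo=[17, 17, 33] (size 3, max 33) hi=[33, 44, 45] (size 3, min 33) -> median=33
Step 7: insert 14 -> lo=[14, 17, 17, 33] (size 4, max 33) hi=[33, 44, 45] (size 3, min 33) -> median=33
Step 8: insert 38 -> lo=[14, 17, 17, 33] (size 4, max 33) hi=[33, 38, 44, 45] (size 4, min 33) -> median=33
Step 9: insert 20 -> lo=[14, 17, 17, 20, 33] (size 5, max 33) hi=[33, 38, 44, 45] (size 4, min 33) -> median=33
Step 10: insert 19 -> lo=[14, 17, 17, 19, 20] (size 5, max 20) hi=[33, 33, 38, 44, 45] (size 5, min 33) -> median=26.5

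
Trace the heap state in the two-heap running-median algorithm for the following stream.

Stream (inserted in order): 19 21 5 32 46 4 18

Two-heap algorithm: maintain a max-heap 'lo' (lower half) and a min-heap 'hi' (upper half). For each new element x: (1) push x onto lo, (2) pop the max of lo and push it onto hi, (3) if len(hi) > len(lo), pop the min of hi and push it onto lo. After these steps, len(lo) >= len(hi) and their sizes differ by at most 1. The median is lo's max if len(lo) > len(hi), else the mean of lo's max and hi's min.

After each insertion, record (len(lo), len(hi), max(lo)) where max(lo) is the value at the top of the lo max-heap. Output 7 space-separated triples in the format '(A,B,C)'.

Answer: (1,0,19) (1,1,19) (2,1,19) (2,2,19) (3,2,21) (3,3,19) (4,3,19)

Derivation:
Step 1: insert 19 -> lo=[19] hi=[] -> (len(lo)=1, len(hi)=0, max(lo)=19)
Step 2: insert 21 -> lo=[19] hi=[21] -> (len(lo)=1, len(hi)=1, max(lo)=19)
Step 3: insert 5 -> lo=[5, 19] hi=[21] -> (len(lo)=2, len(hi)=1, max(lo)=19)
Step 4: insert 32 -> lo=[5, 19] hi=[21, 32] -> (len(lo)=2, len(hi)=2, max(lo)=19)
Step 5: insert 46 -> lo=[5, 19, 21] hi=[32, 46] -> (len(lo)=3, len(hi)=2, max(lo)=21)
Step 6: insert 4 -> lo=[4, 5, 19] hi=[21, 32, 46] -> (len(lo)=3, len(hi)=3, max(lo)=19)
Step 7: insert 18 -> lo=[4, 5, 18, 19] hi=[21, 32, 46] -> (len(lo)=4, len(hi)=3, max(lo)=19)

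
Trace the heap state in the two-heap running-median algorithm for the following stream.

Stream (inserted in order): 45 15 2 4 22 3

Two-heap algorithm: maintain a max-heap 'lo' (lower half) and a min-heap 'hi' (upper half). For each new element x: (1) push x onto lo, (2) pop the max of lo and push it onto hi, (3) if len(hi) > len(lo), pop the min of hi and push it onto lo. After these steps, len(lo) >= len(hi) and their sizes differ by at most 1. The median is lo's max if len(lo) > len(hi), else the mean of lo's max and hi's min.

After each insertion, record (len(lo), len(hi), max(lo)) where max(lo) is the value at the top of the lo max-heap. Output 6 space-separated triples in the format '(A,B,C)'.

Step 1: insert 45 -> lo=[45] hi=[] -> (len(lo)=1, len(hi)=0, max(lo)=45)
Step 2: insert 15 -> lo=[15] hi=[45] -> (len(lo)=1, len(hi)=1, max(lo)=15)
Step 3: insert 2 -> lo=[2, 15] hi=[45] -> (len(lo)=2, len(hi)=1, max(lo)=15)
Step 4: insert 4 -> lo=[2, 4] hi=[15, 45] -> (len(lo)=2, len(hi)=2, max(lo)=4)
Step 5: insert 22 -> lo=[2, 4, 15] hi=[22, 45] -> (len(lo)=3, len(hi)=2, max(lo)=15)
Step 6: insert 3 -> lo=[2, 3, 4] hi=[15, 22, 45] -> (len(lo)=3, len(hi)=3, max(lo)=4)

Answer: (1,0,45) (1,1,15) (2,1,15) (2,2,4) (3,2,15) (3,3,4)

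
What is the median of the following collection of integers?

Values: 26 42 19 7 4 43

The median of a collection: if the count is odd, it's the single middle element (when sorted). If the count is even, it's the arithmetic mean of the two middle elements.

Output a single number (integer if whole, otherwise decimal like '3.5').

Answer: 22.5

Derivation:
Step 1: insert 26 -> lo=[26] (size 1, max 26) hi=[] (size 0) -> median=26
Step 2: insert 42 -> lo=[26] (size 1, max 26) hi=[42] (size 1, min 42) -> median=34
Step 3: insert 19 -> lo=[19, 26] (size 2, max 26) hi=[42] (size 1, min 42) -> median=26
Step 4: insert 7 -> lo=[7, 19] (size 2, max 19) hi=[26, 42] (size 2, min 26) -> median=22.5
Step 5: insert 4 -> lo=[4, 7, 19] (size 3, max 19) hi=[26, 42] (size 2, min 26) -> median=19
Step 6: insert 43 -> lo=[4, 7, 19] (size 3, max 19) hi=[26, 42, 43] (size 3, min 26) -> median=22.5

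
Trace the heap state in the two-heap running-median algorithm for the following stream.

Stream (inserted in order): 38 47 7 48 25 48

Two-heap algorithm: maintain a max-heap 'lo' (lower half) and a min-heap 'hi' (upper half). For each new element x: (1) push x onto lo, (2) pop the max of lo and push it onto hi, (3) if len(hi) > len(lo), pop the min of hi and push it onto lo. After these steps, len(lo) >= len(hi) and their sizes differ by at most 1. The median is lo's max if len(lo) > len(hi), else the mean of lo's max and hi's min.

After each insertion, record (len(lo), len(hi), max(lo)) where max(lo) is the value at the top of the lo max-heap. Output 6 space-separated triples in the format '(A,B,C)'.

Answer: (1,0,38) (1,1,38) (2,1,38) (2,2,38) (3,2,38) (3,3,38)

Derivation:
Step 1: insert 38 -> lo=[38] hi=[] -> (len(lo)=1, len(hi)=0, max(lo)=38)
Step 2: insert 47 -> lo=[38] hi=[47] -> (len(lo)=1, len(hi)=1, max(lo)=38)
Step 3: insert 7 -> lo=[7, 38] hi=[47] -> (len(lo)=2, len(hi)=1, max(lo)=38)
Step 4: insert 48 -> lo=[7, 38] hi=[47, 48] -> (len(lo)=2, len(hi)=2, max(lo)=38)
Step 5: insert 25 -> lo=[7, 25, 38] hi=[47, 48] -> (len(lo)=3, len(hi)=2, max(lo)=38)
Step 6: insert 48 -> lo=[7, 25, 38] hi=[47, 48, 48] -> (len(lo)=3, len(hi)=3, max(lo)=38)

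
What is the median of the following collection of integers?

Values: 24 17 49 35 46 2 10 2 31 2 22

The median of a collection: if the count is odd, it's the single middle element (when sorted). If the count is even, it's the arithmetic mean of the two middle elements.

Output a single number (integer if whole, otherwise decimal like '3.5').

Answer: 22

Derivation:
Step 1: insert 24 -> lo=[24] (size 1, max 24) hi=[] (size 0) -> median=24
Step 2: insert 17 -> lo=[17] (size 1, max 17) hi=[24] (size 1, min 24) -> median=20.5
Step 3: insert 49 -> lo=[17, 24] (size 2, max 24) hi=[49] (size 1, min 49) -> median=24
Step 4: insert 35 -> lo=[17, 24] (size 2, max 24) hi=[35, 49] (size 2, min 35) -> median=29.5
Step 5: insert 46 -> lo=[17, 24, 35] (size 3, max 35) hi=[46, 49] (size 2, min 46) -> median=35
Step 6: insert 2 -> lo=[2, 17, 24] (size 3, max 24) hi=[35, 46, 49] (size 3, min 35) -> median=29.5
Step 7: insert 10 -> lo=[2, 10, 17, 24] (size 4, max 24) hi=[35, 46, 49] (size 3, min 35) -> median=24
Step 8: insert 2 -> lo=[2, 2, 10, 17] (size 4, max 17) hi=[24, 35, 46, 49] (size 4, min 24) -> median=20.5
Step 9: insert 31 -> lo=[2, 2, 10, 17, 24] (size 5, max 24) hi=[31, 35, 46, 49] (size 4, min 31) -> median=24
Step 10: insert 2 -> lo=[2, 2, 2, 10, 17] (size 5, max 17) hi=[24, 31, 35, 46, 49] (size 5, min 24) -> median=20.5
Step 11: insert 22 -> lo=[2, 2, 2, 10, 17, 22] (size 6, max 22) hi=[24, 31, 35, 46, 49] (size 5, min 24) -> median=22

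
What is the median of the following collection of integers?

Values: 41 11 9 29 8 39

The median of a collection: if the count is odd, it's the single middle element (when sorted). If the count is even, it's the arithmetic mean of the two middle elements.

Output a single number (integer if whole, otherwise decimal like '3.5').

Answer: 20

Derivation:
Step 1: insert 41 -> lo=[41] (size 1, max 41) hi=[] (size 0) -> median=41
Step 2: insert 11 -> lo=[11] (size 1, max 11) hi=[41] (size 1, min 41) -> median=26
Step 3: insert 9 -> lo=[9, 11] (size 2, max 11) hi=[41] (size 1, min 41) -> median=11
Step 4: insert 29 -> lo=[9, 11] (size 2, max 11) hi=[29, 41] (size 2, min 29) -> median=20
Step 5: insert 8 -> lo=[8, 9, 11] (size 3, max 11) hi=[29, 41] (size 2, min 29) -> median=11
Step 6: insert 39 -> lo=[8, 9, 11] (size 3, max 11) hi=[29, 39, 41] (size 3, min 29) -> median=20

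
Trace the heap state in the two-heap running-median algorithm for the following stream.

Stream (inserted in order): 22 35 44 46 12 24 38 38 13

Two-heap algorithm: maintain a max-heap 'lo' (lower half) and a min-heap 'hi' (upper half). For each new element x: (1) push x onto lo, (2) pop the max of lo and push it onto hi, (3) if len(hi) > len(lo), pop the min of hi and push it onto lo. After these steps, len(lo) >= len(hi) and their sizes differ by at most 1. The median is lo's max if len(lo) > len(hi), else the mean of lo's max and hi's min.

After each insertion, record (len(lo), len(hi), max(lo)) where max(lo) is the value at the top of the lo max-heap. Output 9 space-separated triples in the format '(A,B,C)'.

Answer: (1,0,22) (1,1,22) (2,1,35) (2,2,35) (3,2,35) (3,3,24) (4,3,35) (4,4,35) (5,4,35)

Derivation:
Step 1: insert 22 -> lo=[22] hi=[] -> (len(lo)=1, len(hi)=0, max(lo)=22)
Step 2: insert 35 -> lo=[22] hi=[35] -> (len(lo)=1, len(hi)=1, max(lo)=22)
Step 3: insert 44 -> lo=[22, 35] hi=[44] -> (len(lo)=2, len(hi)=1, max(lo)=35)
Step 4: insert 46 -> lo=[22, 35] hi=[44, 46] -> (len(lo)=2, len(hi)=2, max(lo)=35)
Step 5: insert 12 -> lo=[12, 22, 35] hi=[44, 46] -> (len(lo)=3, len(hi)=2, max(lo)=35)
Step 6: insert 24 -> lo=[12, 22, 24] hi=[35, 44, 46] -> (len(lo)=3, len(hi)=3, max(lo)=24)
Step 7: insert 38 -> lo=[12, 22, 24, 35] hi=[38, 44, 46] -> (len(lo)=4, len(hi)=3, max(lo)=35)
Step 8: insert 38 -> lo=[12, 22, 24, 35] hi=[38, 38, 44, 46] -> (len(lo)=4, len(hi)=4, max(lo)=35)
Step 9: insert 13 -> lo=[12, 13, 22, 24, 35] hi=[38, 38, 44, 46] -> (len(lo)=5, len(hi)=4, max(lo)=35)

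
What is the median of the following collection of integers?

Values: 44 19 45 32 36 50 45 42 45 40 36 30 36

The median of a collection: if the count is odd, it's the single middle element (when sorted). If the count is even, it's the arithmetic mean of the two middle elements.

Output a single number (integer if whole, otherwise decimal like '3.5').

Step 1: insert 44 -> lo=[44] (size 1, max 44) hi=[] (size 0) -> median=44
Step 2: insert 19 -> lo=[19] (size 1, max 19) hi=[44] (size 1, min 44) -> median=31.5
Step 3: insert 45 -> lo=[19, 44] (size 2, max 44) hi=[45] (size 1, min 45) -> median=44
Step 4: insert 32 -> lo=[19, 32] (size 2, max 32) hi=[44, 45] (size 2, min 44) -> median=38
Step 5: insert 36 -> lo=[19, 32, 36] (size 3, max 36) hi=[44, 45] (size 2, min 44) -> median=36
Step 6: insert 50 -> lo=[19, 32, 36] (size 3, max 36) hi=[44, 45, 50] (size 3, min 44) -> median=40
Step 7: insert 45 -> lo=[19, 32, 36, 44] (size 4, max 44) hi=[45, 45, 50] (size 3, min 45) -> median=44
Step 8: insert 42 -> lo=[19, 32, 36, 42] (size 4, max 42) hi=[44, 45, 45, 50] (size 4, min 44) -> median=43
Step 9: insert 45 -> lo=[19, 32, 36, 42, 44] (size 5, max 44) hi=[45, 45, 45, 50] (size 4, min 45) -> median=44
Step 10: insert 40 -> lo=[19, 32, 36, 40, 42] (size 5, max 42) hi=[44, 45, 45, 45, 50] (size 5, min 44) -> median=43
Step 11: insert 36 -> lo=[19, 32, 36, 36, 40, 42] (size 6, max 42) hi=[44, 45, 45, 45, 50] (size 5, min 44) -> median=42
Step 12: insert 30 -> lo=[19, 30, 32, 36, 36, 40] (size 6, max 40) hi=[42, 44, 45, 45, 45, 50] (size 6, min 42) -> median=41
Step 13: insert 36 -> lo=[19, 30, 32, 36, 36, 36, 40] (size 7, max 40) hi=[42, 44, 45, 45, 45, 50] (size 6, min 42) -> median=40

Answer: 40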